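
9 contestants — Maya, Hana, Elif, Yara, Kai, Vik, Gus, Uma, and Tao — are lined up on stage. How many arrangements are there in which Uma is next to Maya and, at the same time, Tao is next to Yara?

Treat {Uma,Maya} as one block (2 orders) and {Tao,Yara} as another (2 orders).
That leaves 7 units to arrange: 2 × 2 × 7! = 4 × 5040 = 20160.

20160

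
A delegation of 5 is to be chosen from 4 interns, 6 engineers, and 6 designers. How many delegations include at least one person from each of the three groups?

Total 5-person selections from all 16: C(16,5) = 4368.
Selections missing a whole group: no interns → C(12,5) = 792; no engineers → C(10,5) = 252; no designers → C(10,5) = 252.
Add back selections omitting two groups (i.e. drawn from a single group): C(4,5) + C(6,5) + C(6,5) = 12.
By inclusion–exclusion: 4368 − 1296 + 12 = 3084.

3084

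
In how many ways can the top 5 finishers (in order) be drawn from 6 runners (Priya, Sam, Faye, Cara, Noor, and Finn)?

720

There are 6 choices for 1st place, 5 for 2nd, and so on down to 2 for position 5.
That gives 6 × 5 × 4 × 3 × 2 = 720.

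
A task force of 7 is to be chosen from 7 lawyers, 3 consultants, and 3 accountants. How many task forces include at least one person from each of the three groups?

1477

Unrestricted: C(13,7) = 1716 ways to pick any 7 of the 13.
Selections missing a whole group: no lawyers → C(6,7) = 0; no consultants → C(10,7) = 120; no accountants → C(10,7) = 120.
Add back selections omitting two groups (i.e. drawn from a single group): C(7,7) + C(3,7) + C(3,7) = 1.
By inclusion–exclusion: 1716 − 240 + 1 = 1477.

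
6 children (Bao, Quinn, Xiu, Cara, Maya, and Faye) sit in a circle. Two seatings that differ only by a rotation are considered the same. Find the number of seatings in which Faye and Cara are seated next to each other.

Glue Faye and Cara into a block (2 internal orders). Seating 5 units around a circle gives (4)! arrangements.
So 2 × (4)! = 2 × 24 = 48.

48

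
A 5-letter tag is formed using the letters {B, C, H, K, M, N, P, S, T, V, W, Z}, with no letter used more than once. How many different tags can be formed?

Choose and order 5 of the 12 symbols: the first letter has 12 options, the next 11, and so on down to 8.
12 × 11 × 10 × 9 × 8 = 95040.

95040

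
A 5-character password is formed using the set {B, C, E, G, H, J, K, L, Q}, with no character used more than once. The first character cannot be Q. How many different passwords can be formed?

The first character has 9−1 = 8 choices (anything except Q).
The remaining 4 characters are filled from the other 8 symbols without repetition: 8 × 7 × 6 × 5 = 1680.
Total: 8 × 1680 = 13440.

13440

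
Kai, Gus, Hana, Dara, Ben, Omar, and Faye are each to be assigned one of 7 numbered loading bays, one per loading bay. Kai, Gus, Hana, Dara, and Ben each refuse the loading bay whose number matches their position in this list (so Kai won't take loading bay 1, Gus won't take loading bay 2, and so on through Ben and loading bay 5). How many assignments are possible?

2428

Let Aᵢ (for 1 ≤ i ≤ 5) be the placements that put person i in their forbidden loading bay. Any j of these fix j positions, leaving (7−j)! ways to fill the rest, and there are C(5,j) ways to pick which j.
By inclusion–exclusion, the number of valid placements is Σ_{j=0}^{5} (−1)^j C(5,j)·(7−j)!.
Computing: 5040 − 3600 + 1200 − 240 + 30 − 2 = 2428.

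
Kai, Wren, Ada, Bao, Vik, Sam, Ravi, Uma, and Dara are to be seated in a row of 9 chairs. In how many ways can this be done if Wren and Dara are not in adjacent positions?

282240

There are 9! = 362880 arrangements in all. If Wren and Dara are adjacent, merging them into one block gives 2·(8)! = 80640 arrangements.
So 362880 − 80640 = 282240 arrangements keep them apart.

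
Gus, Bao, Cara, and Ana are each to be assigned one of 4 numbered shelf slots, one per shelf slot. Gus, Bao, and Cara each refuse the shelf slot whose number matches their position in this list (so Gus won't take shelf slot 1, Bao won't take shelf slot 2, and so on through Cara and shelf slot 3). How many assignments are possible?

11

Let Aᵢ (for i ∈ {1, 2, 3}) be the placements that put person i in their forbidden shelf slot. Any j of these fix j positions, leaving (4−j)! ways to fill the rest, and there are C(3,j) ways to pick which j.
By inclusion–exclusion, the number of valid placements is Σ_{j=0}^{3} (−1)^j C(3,j)·(4−j)!.
Computing: 24 − 18 + 6 − 1 = 11.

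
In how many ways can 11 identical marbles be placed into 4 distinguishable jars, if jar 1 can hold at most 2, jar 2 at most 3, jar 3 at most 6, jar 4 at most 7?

65

Without the upper bounds there are C(14,3) = 364 ways to split 11 among 4 jars.
Subtract solutions that violate a single cap (substitute x_i' = x_i − (cap_i+1)): x_1 ≥ 3 gives C(11,3) = 165; x_2 ≥ 4 gives C(10,3) = 120; x_3 ≥ 7 gives C(7,3) = 35; x_4 ≥ 8 gives C(6,3) = 20. Together 340.
Add back pairs where two caps are both exceeded: 35 + 4 + 1 + 1 + 0 + 0 = 41.
By inclusion–exclusion the count is 364 − 340 + 41 = 65.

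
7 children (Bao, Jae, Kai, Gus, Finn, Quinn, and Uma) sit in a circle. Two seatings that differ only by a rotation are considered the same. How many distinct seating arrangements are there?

Fix one person's seat to break rotational symmetry; the remaining 6 people can be arranged in (6)! = 720 ways.

720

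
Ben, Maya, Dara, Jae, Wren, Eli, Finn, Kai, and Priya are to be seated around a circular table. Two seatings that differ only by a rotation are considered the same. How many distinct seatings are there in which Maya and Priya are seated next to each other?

10080

Glue Maya and Priya into a block (2 internal orders). Seating 8 units around a circle gives (7)! arrangements.
So 2 × (7)! = 2 × 5040 = 10080.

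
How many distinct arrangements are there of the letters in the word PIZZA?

60

PIZZA has 5 letters with Z appearing twice.
So there are 5! / (2!) = 60 distinguishable arrangements.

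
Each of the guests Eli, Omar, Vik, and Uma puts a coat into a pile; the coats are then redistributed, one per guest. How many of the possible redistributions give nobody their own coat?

9

Count assignments avoiding every fixed point. For any j of the 4 guests fixed to their own coat, the other 4−j can be arranged in (4−j)! ways.
By inclusion–exclusion this is Σ_{j=0}^{4} (−1)^j C(4,j)·(4−j)!.
Computing: 24 − 24 + 12 − 4 + 1 = 9.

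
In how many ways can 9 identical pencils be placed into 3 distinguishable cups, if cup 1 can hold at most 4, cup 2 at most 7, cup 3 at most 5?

27

By stars and bars, unrestricted non-negative solutions to x_1+…+x_3 = 9 number C(9+2,2) = 55.
Subtract solutions that violate a single cap (substitute x_i' = x_i − (cap_i+1)): x_1 ≥ 5 gives C(6,2) = 15; x_2 ≥ 8 gives C(3,2) = 3; x_3 ≥ 6 gives C(5,2) = 10. Together 28.
No two caps can be exceeded simultaneously, so the pair terms are all 0.
By inclusion–exclusion the count is 55 − 28 + 0 = 27.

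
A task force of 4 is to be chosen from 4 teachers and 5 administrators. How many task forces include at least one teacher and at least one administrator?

Unrestricted: C(9,4) = 126 ways to pick any 4 of the 9.
Subtract selections that omit an entire group: no teachers → C(5,4) = 5; no administrators → C(4,4) = 1.
Both groups omitted at once is impossible, so 126 − 6 = 120.

120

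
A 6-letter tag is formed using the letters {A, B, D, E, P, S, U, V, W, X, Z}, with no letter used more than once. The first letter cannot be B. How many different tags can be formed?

The first letter has 11−1 = 10 choices (anything except B).
The remaining 5 letters are filled from the other 10 symbols without repetition: 10 × 9 × 8 × 7 × 6 = 30240.
Total: 10 × 30240 = 302400.

302400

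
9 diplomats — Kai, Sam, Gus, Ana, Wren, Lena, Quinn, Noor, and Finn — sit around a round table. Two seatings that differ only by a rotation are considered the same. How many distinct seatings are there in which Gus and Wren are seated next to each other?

Treat {Gus, Wren} as one unit (2 internal orders) and seat the resulting 8 units around the table: (7)! circular arrangements.
So 2 × (7)! = 2 × 5040 = 10080.

10080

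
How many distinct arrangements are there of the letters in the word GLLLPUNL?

GLLLPUNL has 8 letters with L appearing 4 times.
Dividing 8! = 40320 by 4! = 24 for the repeated letters gives 1680.

1680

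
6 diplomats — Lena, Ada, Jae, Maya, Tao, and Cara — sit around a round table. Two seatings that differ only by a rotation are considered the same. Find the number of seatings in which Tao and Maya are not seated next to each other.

72

All circular seatings of 6 people number (5)! = 120.
Those with Tao next to Maya: fuse the pair into one unit and seat 5 units around a circle — 2·(4)! = 48.
Subtracting, 120 − 48 = 72.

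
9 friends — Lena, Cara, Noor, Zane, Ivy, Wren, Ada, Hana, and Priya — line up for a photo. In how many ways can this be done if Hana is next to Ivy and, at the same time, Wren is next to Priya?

Treat {Hana,Ivy} as one block (2 orders) and {Wren,Priya} as another (2 orders).
That leaves 7 units to arrange: 2 × 2 × 7! = 4 × 5040 = 20160.

20160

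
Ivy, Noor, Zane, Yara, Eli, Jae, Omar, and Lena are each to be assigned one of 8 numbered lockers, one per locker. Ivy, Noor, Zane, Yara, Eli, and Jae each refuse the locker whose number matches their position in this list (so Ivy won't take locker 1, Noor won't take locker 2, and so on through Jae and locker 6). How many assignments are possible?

18806

Let Aᵢ (for 1 ≤ i ≤ 6) be the placements that put person i in their forbidden locker. Any j of these fix j positions, leaving (8−j)! ways to fill the rest, and there are C(6,j) ways to pick which j.
By inclusion–exclusion, the number of valid placements is Σ_{j=0}^{6} (−1)^j C(6,j)·(8−j)!.
Computing: 40320 − 30240 + 10800 − 2400 + 360 − 36 + 2 = 18806.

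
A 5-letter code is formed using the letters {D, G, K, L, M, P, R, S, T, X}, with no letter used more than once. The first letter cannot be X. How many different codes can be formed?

The first letter has 10−1 = 9 choices (anything except X).
The remaining 4 letters are filled from the other 9 symbols without repetition: 9 × 8 × 7 × 6 = 3024.
Total: 9 × 3024 = 27216.

27216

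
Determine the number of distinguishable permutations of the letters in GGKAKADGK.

Letter multiplicities in GGKAKADGK: A×2, D×1, G×3, K×3.
The number of distinct arrangements is 9!/(3!·3!·2!) = 362880/72 = 5040.

5040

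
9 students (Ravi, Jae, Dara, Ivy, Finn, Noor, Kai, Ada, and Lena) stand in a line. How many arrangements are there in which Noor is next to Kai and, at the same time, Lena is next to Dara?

Treat {Noor,Kai} as one block (2 orders) and {Lena,Dara} as another (2 orders).
That leaves 7 units to arrange: 2 × 2 × 7! = 4 × 5040 = 20160.

20160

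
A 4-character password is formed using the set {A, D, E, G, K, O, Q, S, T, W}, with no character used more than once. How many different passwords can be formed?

5040

Choose and order 4 of the 10 symbols: the first character has 10 options, the next 9, then 8, 7.
10 × 9 × 8 × 7 = 5040.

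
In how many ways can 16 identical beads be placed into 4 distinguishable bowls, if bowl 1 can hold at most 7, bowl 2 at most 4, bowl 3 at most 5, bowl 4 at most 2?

By stars and bars, unrestricted non-negative solutions to x_1+…+x_4 = 16 number C(16+3,3) = 969.
Subtract solutions that violate a single cap (substitute x_i' = x_i − (cap_i+1)): x_1 ≥ 8 gives C(11,3) = 165; x_2 ≥ 5 gives C(14,3) = 364; x_3 ≥ 6 gives C(13,3) = 286; x_4 ≥ 3 gives C(16,3) = 560. Together 1375.
Add back pairs where two caps are both exceeded: 20 + 10 + 56 + 56 + 165 + 120 = 427.
Subtract triples: 0 + 1 + 0 + 10 = 11.
By inclusion–exclusion the count is 969 − 1375 + 427 − 11 = 10.

10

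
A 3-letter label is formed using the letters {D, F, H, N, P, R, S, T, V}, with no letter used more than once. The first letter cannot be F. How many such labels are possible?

448

The first letter has 9−1 = 8 choices (anything except F).
The remaining 2 letters are filled from the other 8 symbols without repetition: 8 × 7 = 56.
Total: 8 × 56 = 448.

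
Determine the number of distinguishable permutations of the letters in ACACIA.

60

The 6 letters of ACACIA have repeats: A appearing 3 times and C appearing twice.
So there are 6! / (3!·2!) = 60 distinguishable arrangements.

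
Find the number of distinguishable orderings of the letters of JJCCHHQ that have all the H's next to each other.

180

Treat the 2 copies of H as a single block. The multiset to arrange is then {HH, C, C, J, J, Q}, 6 items in all.
That gives (6)!/(2!·2!) = 180 arrangements.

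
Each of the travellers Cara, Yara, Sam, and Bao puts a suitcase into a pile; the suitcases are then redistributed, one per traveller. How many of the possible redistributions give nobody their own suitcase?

Count assignments avoiding every fixed point. For any j of the 4 travellers fixed to their own suitcase, the other 4−j can be arranged in (4−j)! ways.
By inclusion–exclusion this is Σ_{j=0}^{4} (−1)^j C(4,j)·(4−j)!.
Computing: 24 − 24 + 12 − 4 + 1 = 9.

9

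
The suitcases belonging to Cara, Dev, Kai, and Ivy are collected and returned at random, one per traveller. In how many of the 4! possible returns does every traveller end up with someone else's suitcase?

Count assignments avoiding every fixed point. For any j of the 4 travellers fixed to their own suitcase, the other 4−j can be arranged in (4−j)! ways.
By inclusion–exclusion this is Σ_{j=0}^{4} (−1)^j C(4,j)·(4−j)!.
Computing: 24 − 24 + 12 − 4 + 1 = 9.

9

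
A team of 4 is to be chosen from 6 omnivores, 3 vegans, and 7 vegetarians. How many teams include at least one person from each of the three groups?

With no constraint there are C(16,4) = 1820 possible selections.
Subtract selections that omit an entire group: no omnivores → C(10,4) = 210; no vegans → C(13,4) = 715; no vegetarians → C(9,4) = 126.
Add back selections omitting two groups (i.e. drawn from a single group): C(6,4) + C(3,4) + C(7,4) = 50.
By inclusion–exclusion: 1820 − 1051 + 50 = 819.

819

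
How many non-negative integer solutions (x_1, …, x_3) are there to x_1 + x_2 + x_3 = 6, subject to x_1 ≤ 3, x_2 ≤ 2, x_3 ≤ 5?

11

By stars and bars, unrestricted non-negative solutions to x_1+…+x_3 = 6 number C(6+2,2) = 28.
Subtract solutions that violate a single cap (substitute x_i' = x_i − (cap_i+1)): x_1 ≥ 4 gives C(4,2) = 6; x_2 ≥ 3 gives C(5,2) = 10; x_3 ≥ 6 gives C(2,2) = 1. Together 17.
No two caps can be exceeded simultaneously, so the pair terms are all 0.
By inclusion–exclusion the count is 28 − 17 + 0 = 11.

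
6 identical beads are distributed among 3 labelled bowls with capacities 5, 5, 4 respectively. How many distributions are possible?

23

By stars and bars, unrestricted non-negative solutions to x_1+…+x_3 = 6 number C(6+2,2) = 28.
Subtract solutions that violate a single cap (substitute x_i' = x_i − (cap_i+1)): x_1 ≥ 6 gives C(2,2) = 1; x_2 ≥ 6 gives C(2,2) = 1; x_3 ≥ 5 gives C(3,2) = 3. Together 5.
No two caps can be exceeded simultaneously, so the pair terms are all 0.
By inclusion–exclusion the count is 28 − 5 + 0 = 23.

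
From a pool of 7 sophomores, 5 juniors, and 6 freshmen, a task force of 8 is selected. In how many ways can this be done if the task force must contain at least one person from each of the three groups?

41811

With no constraint there are C(18,8) = 43758 possible selections.
Subtract selections that omit an entire group: no sophomores → C(11,8) = 165; no juniors → C(13,8) = 1287; no freshmen → C(12,8) = 495.
Add back selections omitting two groups (i.e. drawn from a single group): C(7,8) + C(5,8) + C(6,8) = 0.
By inclusion–exclusion: 43758 − 1947 + 0 = 41811.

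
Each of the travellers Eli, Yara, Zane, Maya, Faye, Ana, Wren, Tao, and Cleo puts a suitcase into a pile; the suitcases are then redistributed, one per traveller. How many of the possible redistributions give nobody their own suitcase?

Count assignments avoiding every fixed point. For any j of the 9 travellers fixed to their own suitcase, the other 9−j can be arranged in (9−j)! ways.
By inclusion–exclusion this is Σ_{j=0}^{9} (−1)^j C(9,j)·(9−j)!.
Computing: 362880 − 362880 + 181440 − 60480 + 15120 − 3024 + 504 − 72 + 9 − 1 = 133496.

133496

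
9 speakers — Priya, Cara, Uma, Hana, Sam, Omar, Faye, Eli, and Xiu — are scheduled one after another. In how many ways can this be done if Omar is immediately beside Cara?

Treat {Omar, Cara} as a single unit. There are 8 units to order, and the pair itself can be ordered 2 ways.
So the count is 2·(8)! = 80640.

80640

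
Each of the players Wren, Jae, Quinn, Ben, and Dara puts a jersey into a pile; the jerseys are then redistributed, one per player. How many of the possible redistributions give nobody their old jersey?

Let Aᵢ be the assignments in which player i gets their old jersey. We want the size of the complement of A₁∪…∪A_5.
By inclusion–exclusion this is Σ_{j=0}^{5} (−1)^j C(5,j)·(5−j)!.
Computing: 120 − 120 + 60 − 20 + 5 − 1 = 44.

44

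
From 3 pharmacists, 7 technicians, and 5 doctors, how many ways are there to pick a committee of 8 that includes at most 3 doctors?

Split by how many doctors are chosen (0 through 3).
Sum: C(5,0)·C(10,8) + C(5,1)·C(10,7) + C(5,2)·C(10,6) + C(5,3)·C(10,5) = 45 + 600 + 2100 + 2520 = 5265.

5265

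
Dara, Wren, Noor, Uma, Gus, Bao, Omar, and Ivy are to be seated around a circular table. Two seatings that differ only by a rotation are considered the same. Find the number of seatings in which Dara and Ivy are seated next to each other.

Treat {Dara, Ivy} as one unit (2 internal orders) and seat the resulting 7 units around the table: (6)! circular arrangements.
So 2 × (6)! = 2 × 720 = 1440.

1440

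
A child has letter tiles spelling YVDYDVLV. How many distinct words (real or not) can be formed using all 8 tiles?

YVDYDVLV has 8 letters with D appearing twice, V appearing 3 times, and Y appearing twice.
So there are 8! / (3!·2!·2!) = 1680 distinguishable arrangements.

1680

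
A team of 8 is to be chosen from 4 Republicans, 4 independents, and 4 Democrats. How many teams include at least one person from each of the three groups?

With no constraint there are C(12,8) = 495 possible selections.
Selections missing a whole group: no Republicans → C(8,8) = 1; no independents → C(8,8) = 1; no Democrats → C(8,8) = 1.
Add back selections omitting two groups (i.e. drawn from a single group): C(4,8) + C(4,8) + C(4,8) = 0.
By inclusion–exclusion: 495 − 3 + 0 = 492.

492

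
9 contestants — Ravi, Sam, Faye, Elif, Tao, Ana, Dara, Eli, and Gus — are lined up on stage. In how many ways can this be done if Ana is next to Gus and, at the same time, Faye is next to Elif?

20160

Treat {Ana,Gus} as one block (2 orders) and {Faye,Elif} as another (2 orders).
That leaves 7 units to arrange: 2 × 2 × 7! = 4 × 5040 = 20160.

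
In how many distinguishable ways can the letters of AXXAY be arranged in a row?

The 5 letters of AXXAY have repeats: A appearing twice and X appearing twice.
The number of distinct arrangements is 5!/(2!·2!) = 120/4 = 30.

30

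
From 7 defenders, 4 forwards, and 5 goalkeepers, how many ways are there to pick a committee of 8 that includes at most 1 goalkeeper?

1815

Split by how many goalkeepers are chosen (0 through 1).
Sum: C(5,0)·C(11,8) + C(5,1)·C(11,7) = 165 + 1650 = 1815.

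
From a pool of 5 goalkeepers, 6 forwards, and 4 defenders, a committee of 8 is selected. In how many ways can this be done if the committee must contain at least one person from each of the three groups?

6216

With no constraint there are C(15,8) = 6435 possible selections.
Selections missing a whole group: no goalkeepers → C(10,8) = 45; no forwards → C(9,8) = 9; no defenders → C(11,8) = 165.
Add back selections omitting two groups (i.e. drawn from a single group): C(5,8) + C(6,8) + C(4,8) = 0.
By inclusion–exclusion: 6435 − 219 + 0 = 6216.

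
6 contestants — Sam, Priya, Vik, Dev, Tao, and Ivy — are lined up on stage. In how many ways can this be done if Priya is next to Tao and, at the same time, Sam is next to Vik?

Treat {Priya,Tao} as one block (2 orders) and {Sam,Vik} as another (2 orders).
That leaves 4 units to arrange: 2 × 2 × 4! = 4 × 24 = 96.

96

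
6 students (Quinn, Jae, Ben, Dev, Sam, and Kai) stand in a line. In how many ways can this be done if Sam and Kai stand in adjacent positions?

Glue Sam and Kai into one block (2 internal orders), leaving 5 units to arrange in a row.
So the count is 2·(5)! = 240.

240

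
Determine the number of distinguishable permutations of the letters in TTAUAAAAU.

756

Letter multiplicities in TTAUAAAAU: A×5, T×2, U×2.
Dividing 9! = 362880 by 5!·2!·2! = 480 for the repeated letters gives 756.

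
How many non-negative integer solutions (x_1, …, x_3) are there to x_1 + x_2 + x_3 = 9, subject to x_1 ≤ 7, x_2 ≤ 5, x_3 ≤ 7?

39

Ignoring the caps, the number of non-negative solutions to x_1+…+x_3 = 9 is C(11,2) = 55.
Subtract solutions that violate a single cap (substitute x_i' = x_i − (cap_i+1)): x_1 ≥ 8 gives C(3,2) = 3; x_2 ≥ 6 gives C(5,2) = 10; x_3 ≥ 8 gives C(3,2) = 3. Together 16.
No two caps can be exceeded simultaneously, so the pair terms are all 0.
By inclusion–exclusion the count is 55 − 16 + 0 = 39.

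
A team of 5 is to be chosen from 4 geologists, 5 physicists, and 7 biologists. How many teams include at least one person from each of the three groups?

3010

Total 5-person selections from all 16: C(16,5) = 4368.
Selections missing a whole group: no geologists → C(12,5) = 792; no physicists → C(11,5) = 462; no biologists → C(9,5) = 126.
Add back selections omitting two groups (i.e. drawn from a single group): C(4,5) + C(5,5) + C(7,5) = 22.
By inclusion–exclusion: 4368 − 1380 + 22 = 3010.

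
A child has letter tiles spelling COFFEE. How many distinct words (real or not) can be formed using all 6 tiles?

COFFEE has 6 letters with E appearing twice and F appearing twice.
So there are 6! / (2!·2!) = 180 distinguishable arrangements.

180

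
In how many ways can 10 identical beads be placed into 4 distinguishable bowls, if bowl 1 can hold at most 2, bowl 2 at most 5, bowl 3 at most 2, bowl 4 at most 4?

Without the upper bounds there are C(13,3) = 286 ways to split 10 among 4 bowls.
Subtract solutions that violate a single cap (substitute x_i' = x_i − (cap_i+1)): x_1 ≥ 3 gives C(10,3) = 120; x_2 ≥ 6 gives C(7,3) = 35; x_3 ≥ 3 gives C(10,3) = 120; x_4 ≥ 5 gives C(8,3) = 56. Together 331.
Add back pairs where two caps are both exceeded: 4 + 35 + 10 + 4 + 0 + 10 = 63.
By inclusion–exclusion the count is 286 − 331 + 63 = 18.

18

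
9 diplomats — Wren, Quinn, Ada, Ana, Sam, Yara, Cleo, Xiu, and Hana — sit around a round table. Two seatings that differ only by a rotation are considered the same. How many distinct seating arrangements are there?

40320

Seat Wren anywhere (absorbing the rotational symmetry), then permute the other 8: (8)! = 40320.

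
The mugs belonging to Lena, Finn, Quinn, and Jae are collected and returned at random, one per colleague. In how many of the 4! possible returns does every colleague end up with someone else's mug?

9

Count assignments avoiding every fixed point. For any j of the 4 colleagues fixed to their own mug, the other 4−j can be arranged in (4−j)! ways.
By inclusion–exclusion this is Σ_{j=0}^{4} (−1)^j C(4,j)·(4−j)!.
Computing: 24 − 24 + 12 − 4 + 1 = 9.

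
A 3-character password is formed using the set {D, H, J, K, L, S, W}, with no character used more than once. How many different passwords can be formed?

With no repetition, fill the 3 characters in order: 7 choices, then 6, down to 5.
That product is 7 × 6 × 5 = 210.

210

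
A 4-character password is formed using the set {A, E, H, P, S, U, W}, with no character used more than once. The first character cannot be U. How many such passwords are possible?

The first character has 7−1 = 6 choices (anything except U).
The remaining 3 characters are filled from the other 6 symbols without repetition: 6 × 5 × 4 = 120.
Total: 6 × 120 = 720.

720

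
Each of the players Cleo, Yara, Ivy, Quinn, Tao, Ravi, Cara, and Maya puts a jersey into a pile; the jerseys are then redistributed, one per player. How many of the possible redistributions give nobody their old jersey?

Count assignments avoiding every fixed point. For any j of the 8 players fixed to their old jersey, the other 8−j can be arranged in (8−j)! ways.
By inclusion–exclusion this is Σ_{j=0}^{8} (−1)^j C(8,j)·(8−j)!.
Computing: 40320 − 40320 + 20160 − 6720 + 1680 − 336 + 56 − 8 + 1 = 14833.

14833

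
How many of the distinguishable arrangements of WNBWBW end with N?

With the last slot taken by N, it remains to arrange the other 5 letters (WBWBW).
Those 5 letters have B appearing twice and W appearing 3 times, giving (5)!/(3!·2!) = 10.

10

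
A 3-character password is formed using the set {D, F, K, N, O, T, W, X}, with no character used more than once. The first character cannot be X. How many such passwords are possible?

The first character has 8−1 = 7 choices (anything except X).
The remaining 2 characters are filled from the other 7 symbols without repetition: 7 × 6 = 42.
Total: 7 × 42 = 294.

294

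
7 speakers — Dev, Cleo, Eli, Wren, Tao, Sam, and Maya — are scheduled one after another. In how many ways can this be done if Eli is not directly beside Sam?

Of the 7! = 5040 arrangements, those with Eli and Sam adjacent number 2 × 6! = 1440 (treat the pair as a block with 2 internal orders).
So 5040 − 1440 = 3600 arrangements keep them apart.

3600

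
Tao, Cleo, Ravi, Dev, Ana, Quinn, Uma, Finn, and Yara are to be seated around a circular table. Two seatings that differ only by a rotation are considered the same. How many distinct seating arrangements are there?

Fix one person's seat to break rotational symmetry; the remaining 8 people can be arranged in (8)! = 40320 ways.

40320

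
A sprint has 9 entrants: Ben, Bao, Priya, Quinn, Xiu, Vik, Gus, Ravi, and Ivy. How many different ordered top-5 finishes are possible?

This is an ordered selection of 5 from 9: P(9,5).
That gives 9 × 8 × 7 × 6 × 5 = 15120.

15120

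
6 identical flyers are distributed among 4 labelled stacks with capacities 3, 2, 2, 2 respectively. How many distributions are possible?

By stars and bars, unrestricted non-negative solutions to x_1+…+x_4 = 6 number C(6+3,3) = 84.
Subtract solutions that violate a single cap (substitute x_i' = x_i − (cap_i+1)): x_1 ≥ 4 gives C(5,3) = 10; x_2 ≥ 3 gives C(6,3) = 20; x_3 ≥ 3 gives C(6,3) = 20; x_4 ≥ 3 gives C(6,3) = 20. Together 70.
Add back pairs where two caps are both exceeded: 0 + 0 + 0 + 1 + 1 + 1 = 3.
By inclusion–exclusion the count is 84 − 70 + 3 = 17.

17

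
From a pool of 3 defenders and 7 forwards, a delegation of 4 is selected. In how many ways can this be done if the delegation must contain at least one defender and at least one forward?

175

Total 4-person selections from all 10: C(10,4) = 210.
Selections missing a whole group: no defenders → C(7,4) = 35; no forwards → C(3,4) = 0.
Both groups omitted at once is impossible, so 210 − 35 = 175.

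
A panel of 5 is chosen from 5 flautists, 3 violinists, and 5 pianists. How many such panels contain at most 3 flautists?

1246

Split by how many flautists are chosen (0 through 3).
Sum: C(5,0)·C(8,5) + C(5,1)·C(8,4) + C(5,2)·C(8,3) + C(5,3)·C(8,2) = 56 + 350 + 560 + 280 = 1246.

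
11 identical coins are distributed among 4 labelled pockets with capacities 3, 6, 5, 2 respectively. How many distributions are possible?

42

Ignoring the caps, the number of non-negative solutions to x_1+…+x_4 = 11 is C(14,3) = 364.
Subtract solutions that violate a single cap (substitute x_i' = x_i − (cap_i+1)): x_1 ≥ 4 gives C(10,3) = 120; x_2 ≥ 7 gives C(7,3) = 35; x_3 ≥ 6 gives C(8,3) = 56; x_4 ≥ 3 gives C(11,3) = 165. Together 376.
Add back pairs where two caps are both exceeded: 1 + 4 + 35 + 0 + 4 + 10 = 54.
By inclusion–exclusion the count is 364 − 376 + 54 = 42.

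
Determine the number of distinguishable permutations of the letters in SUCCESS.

420

The 7 letters of SUCCESS have repeats: C appearing twice and S appearing 3 times.
So there are 7! / (3!·2!) = 420 distinguishable arrangements.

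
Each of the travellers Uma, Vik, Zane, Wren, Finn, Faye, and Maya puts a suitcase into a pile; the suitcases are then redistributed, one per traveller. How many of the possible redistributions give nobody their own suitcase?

1854

Count assignments avoiding every fixed point. For any j of the 7 travellers fixed to their own suitcase, the other 7−j can be arranged in (7−j)! ways.
By inclusion–exclusion this is Σ_{j=0}^{7} (−1)^j C(7,j)·(7−j)!.
Computing: 5040 − 5040 + 2520 − 840 + 210 − 42 + 7 − 1 = 1854.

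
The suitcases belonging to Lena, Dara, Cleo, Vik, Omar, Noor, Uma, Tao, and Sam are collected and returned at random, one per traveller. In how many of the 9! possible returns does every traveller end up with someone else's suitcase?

133496

Let Aᵢ be the assignments in which traveller i gets their own suitcase. We want the size of the complement of A₁∪…∪A_9.
By inclusion–exclusion this is Σ_{j=0}^{9} (−1)^j C(9,j)·(9−j)!.
Computing: 362880 − 362880 + 181440 − 60480 + 15120 − 3024 + 504 − 72 + 9 − 1 = 133496.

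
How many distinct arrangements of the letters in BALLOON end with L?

360

Fix L in the last position and arrange the remaining 6 letters.
Those 6 letters have O appearing twice, giving (6)!/(2!) = 360.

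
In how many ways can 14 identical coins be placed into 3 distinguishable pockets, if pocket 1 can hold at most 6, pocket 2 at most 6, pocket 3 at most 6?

By stars and bars, unrestricted non-negative solutions to x_1+…+x_3 = 14 number C(14+2,2) = 120.
Subtract solutions that violate a single cap (substitute x_i' = x_i − (cap_i+1)): x_1 ≥ 7 gives C(9,2) = 36; x_2 ≥ 7 gives C(9,2) = 36; x_3 ≥ 7 gives C(9,2) = 36. Together 108.
Add back pairs where two caps are both exceeded: 1 + 1 + 1 = 3.
By inclusion–exclusion the count is 120 − 108 + 3 = 15.

15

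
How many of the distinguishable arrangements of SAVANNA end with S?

60

Fix S in the last position and arrange the remaining 6 letters.
Those 6 letters have A appearing 3 times and N appearing twice, giving (6)!/(3!·2!) = 60.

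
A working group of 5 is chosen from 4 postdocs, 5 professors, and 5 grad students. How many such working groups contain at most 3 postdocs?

1992

Split by how many postdocs are chosen (0 through 3).
Sum: C(4,0)·C(10,5) + C(4,1)·C(10,4) + C(4,2)·C(10,3) + C(4,3)·C(10,2) = 252 + 840 + 720 + 180 = 1992.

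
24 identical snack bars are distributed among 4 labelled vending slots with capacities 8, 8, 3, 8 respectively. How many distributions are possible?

By stars and bars, unrestricted non-negative solutions to x_1+…+x_4 = 24 number C(24+3,3) = 2925.
Subtract solutions that violate a single cap (substitute x_i' = x_i − (cap_i+1)): x_1 ≥ 9 gives C(18,3) = 816; x_2 ≥ 9 gives C(18,3) = 816; x_3 ≥ 4 gives C(23,3) = 1771; x_4 ≥ 9 gives C(18,3) = 816. Together 4219.
Add back pairs where two caps are both exceeded: 84 + 364 + 84 + 364 + 84 + 364 = 1344.
Subtract triples: 10 + 0 + 10 + 10 = 30.
By inclusion–exclusion the count is 2925 − 4219 + 1344 − 30 = 20.

20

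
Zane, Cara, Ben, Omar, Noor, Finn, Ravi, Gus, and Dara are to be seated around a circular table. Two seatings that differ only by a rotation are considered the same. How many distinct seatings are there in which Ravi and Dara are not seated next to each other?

30240

Without the restriction there are (8)! = 40320 seatings.
Those with Ravi next to Dara: fuse the pair into one unit and seat 8 units around a circle — 2·(7)! = 10080.
Subtracting, 40320 − 10080 = 30240.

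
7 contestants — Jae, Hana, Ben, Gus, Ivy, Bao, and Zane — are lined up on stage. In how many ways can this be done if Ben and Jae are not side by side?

3600

There are 7! = 5040 arrangements in all. If Ben and Jae are adjacent, merging them into one block gives 2·(6)! = 1440 arrangements.
Complementary counting: 5040 − 1440 = 3600.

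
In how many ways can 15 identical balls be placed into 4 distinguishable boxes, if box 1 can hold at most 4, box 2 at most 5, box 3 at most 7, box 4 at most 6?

Ignoring the caps, the number of non-negative solutions to x_1+…+x_4 = 15 is C(18,3) = 816.
Subtract solutions that violate a single cap (substitute x_i' = x_i − (cap_i+1)): x_1 ≥ 5 gives C(13,3) = 286; x_2 ≥ 6 gives C(12,3) = 220; x_3 ≥ 8 gives C(10,3) = 120; x_4 ≥ 7 gives C(11,3) = 165. Together 791.
Add back pairs where two caps are both exceeded: 35 + 10 + 20 + 4 + 10 + 1 = 80.
By inclusion–exclusion the count is 816 − 791 + 80 = 105.

105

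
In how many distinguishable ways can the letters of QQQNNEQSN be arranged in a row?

Letter multiplicities in QQQNNEQSN: E×1, N×3, Q×4, S×1.
Dividing 9! = 362880 by 4!·3! = 144 for the repeated letters gives 2520.

2520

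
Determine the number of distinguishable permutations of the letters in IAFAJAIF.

1680

The 8 letters of IAFAJAIF have repeats: A appearing 3 times, F appearing twice, and I appearing twice.
Dividing 8! = 40320 by 3!·2!·2! = 24 for the repeated letters gives 1680.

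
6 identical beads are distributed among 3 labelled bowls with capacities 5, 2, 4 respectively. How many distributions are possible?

14

Without the upper bounds there are C(8,2) = 28 ways to split 6 among 3 bowls.
Subtract solutions that violate a single cap (substitute x_i' = x_i − (cap_i+1)): x_1 ≥ 6 gives C(2,2) = 1; x_2 ≥ 3 gives C(5,2) = 10; x_3 ≥ 5 gives C(3,2) = 3. Together 14.
No two caps can be exceeded simultaneously, so the pair terms are all 0.
By inclusion–exclusion the count is 28 − 14 + 0 = 14.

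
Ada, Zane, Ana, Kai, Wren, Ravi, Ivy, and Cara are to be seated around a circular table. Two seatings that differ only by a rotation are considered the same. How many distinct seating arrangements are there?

Around a circle, 8 distinct people have 8!/8 = (7)! = 5040 rotationally distinct seatings.

5040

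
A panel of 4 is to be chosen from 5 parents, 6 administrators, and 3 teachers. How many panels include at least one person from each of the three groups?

495

Unrestricted: C(14,4) = 1001 ways to pick any 4 of the 14.
Subtract selections that omit an entire group: no parents → C(9,4) = 126; no administrators → C(8,4) = 70; no teachers → C(11,4) = 330.
Add back selections omitting two groups (i.e. drawn from a single group): C(5,4) + C(6,4) + C(3,4) = 20.
By inclusion–exclusion: 1001 − 526 + 20 = 495.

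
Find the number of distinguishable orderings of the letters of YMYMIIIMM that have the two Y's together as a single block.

Treat the 2 copies of Y as a single block. The multiset to arrange is then {YY, I, I, I, M, M, M, M}, 8 items in all.
That gives (8)!/(4!·3!) = 280 arrangements.

280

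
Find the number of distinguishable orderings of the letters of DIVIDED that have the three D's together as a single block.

Treat the 3 copies of D as a single block. The multiset to arrange is then {DDD, E, I, I, V}, 5 items in all.
That gives (5)!/(2!) = 60 arrangements.

60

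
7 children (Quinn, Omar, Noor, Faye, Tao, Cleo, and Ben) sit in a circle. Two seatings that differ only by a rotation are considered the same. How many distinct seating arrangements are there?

720

Fix one person's seat to break rotational symmetry; the remaining 6 people can be arranged in (6)! = 720 ways.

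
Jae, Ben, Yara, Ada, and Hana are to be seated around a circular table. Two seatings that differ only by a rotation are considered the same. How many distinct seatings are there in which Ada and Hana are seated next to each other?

Treat {Ada, Hana} as one unit (2 internal orders) and seat the resulting 4 units around the table: (3)! circular arrangements.
So 2 × (3)! = 2 × 6 = 12.

12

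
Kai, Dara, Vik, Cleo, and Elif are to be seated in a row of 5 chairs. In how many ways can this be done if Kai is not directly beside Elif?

72

There are 5! = 120 arrangements in all. If Kai and Elif are adjacent, merging them into one block gives 2·(4)! = 48 arrangements.
So 120 − 48 = 72 arrangements keep them apart.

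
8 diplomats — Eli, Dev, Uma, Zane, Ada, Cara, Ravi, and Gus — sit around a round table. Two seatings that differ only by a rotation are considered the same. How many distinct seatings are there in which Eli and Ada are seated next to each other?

1440

Glue Eli and Ada into a block (2 internal orders). Seating 7 units around a circle gives (6)! arrangements.
So 2 × (6)! = 2 × 720 = 1440.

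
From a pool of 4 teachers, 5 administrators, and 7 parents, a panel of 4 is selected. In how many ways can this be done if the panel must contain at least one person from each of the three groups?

Unrestricted: C(16,4) = 1820 ways to pick any 4 of the 16.
Selections missing a whole group: no teachers → C(12,4) = 495; no administrators → C(11,4) = 330; no parents → C(9,4) = 126.
Add back selections omitting two groups (i.e. drawn from a single group): C(4,4) + C(5,4) + C(7,4) = 41.
By inclusion–exclusion: 1820 − 951 + 41 = 910.

910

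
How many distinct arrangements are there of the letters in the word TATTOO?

60

The 6 letters of TATTOO have repeats: O appearing twice and T appearing 3 times.
So there are 6! / (3!·2!) = 60 distinguishable arrangements.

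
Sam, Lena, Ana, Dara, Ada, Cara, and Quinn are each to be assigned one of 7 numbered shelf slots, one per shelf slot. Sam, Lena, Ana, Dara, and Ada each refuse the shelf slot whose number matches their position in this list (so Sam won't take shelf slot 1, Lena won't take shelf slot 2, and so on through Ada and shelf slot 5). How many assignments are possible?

Let Aᵢ (for 1 ≤ i ≤ 5) be the placements that put person i in their forbidden shelf slot. Any j of these fix j positions, leaving (7−j)! ways to fill the rest, and there are C(5,j) ways to pick which j.
By inclusion–exclusion, the number of valid placements is Σ_{j=0}^{5} (−1)^j C(5,j)·(7−j)!.
Computing: 5040 − 3600 + 1200 − 240 + 30 − 2 = 2428.

2428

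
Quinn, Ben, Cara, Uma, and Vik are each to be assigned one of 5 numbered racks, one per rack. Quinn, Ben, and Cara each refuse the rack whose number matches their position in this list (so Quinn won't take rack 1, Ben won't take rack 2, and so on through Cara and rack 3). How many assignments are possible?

64

Let Aᵢ (for i ∈ {1, 2, 3}) be the placements that put person i in their forbidden rack. Any j of these fix j positions, leaving (5−j)! ways to fill the rest, and there are C(3,j) ways to pick which j.
By inclusion–exclusion, the number of valid placements is Σ_{j=0}^{3} (−1)^j C(3,j)·(5−j)!.
Computing: 120 − 72 + 18 − 2 = 64.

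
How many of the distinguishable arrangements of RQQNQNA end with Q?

Fix Q in the last position and arrange the remaining 6 letters.
Those 6 letters have N appearing twice and Q appearing twice, giving (6)!/(2!·2!) = 180.

180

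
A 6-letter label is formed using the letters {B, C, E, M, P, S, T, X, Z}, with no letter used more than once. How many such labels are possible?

With no repetition, fill the 6 letters in order: 9 choices, then 8, down to 4.
That product is 9 × 8 × 7 × 6 × 5 × 4 = 60480.

60480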